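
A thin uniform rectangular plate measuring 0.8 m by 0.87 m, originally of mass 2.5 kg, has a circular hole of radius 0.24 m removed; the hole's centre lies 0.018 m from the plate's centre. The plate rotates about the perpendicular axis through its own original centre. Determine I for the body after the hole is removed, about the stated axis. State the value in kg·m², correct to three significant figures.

Unpierced body about its centre: I₀ = (1/12)M(a²+b²) = (1/12)(2.5)[(0.8)² + (0.87)²] = 0.29102 kg·m².
The removed disk has mass m = M·πr²/(ab) = (2.5)·π(0.24)²/(0.8·0.87) = 0.64998 kg (same uniform areal density).
Its moment of inertia about the rotation axis (parallel-axis theorem): I_hole = (1/2)mr² + md² = (1/2)(0.64998)(0.24)² + (0.64998)(0.018)² = 0.01893 kg·m².
Treating the hole as negative mass, I = I₀ − I_hole = 0.29102 − 0.01893 = 0.27209 kg·m².

0.272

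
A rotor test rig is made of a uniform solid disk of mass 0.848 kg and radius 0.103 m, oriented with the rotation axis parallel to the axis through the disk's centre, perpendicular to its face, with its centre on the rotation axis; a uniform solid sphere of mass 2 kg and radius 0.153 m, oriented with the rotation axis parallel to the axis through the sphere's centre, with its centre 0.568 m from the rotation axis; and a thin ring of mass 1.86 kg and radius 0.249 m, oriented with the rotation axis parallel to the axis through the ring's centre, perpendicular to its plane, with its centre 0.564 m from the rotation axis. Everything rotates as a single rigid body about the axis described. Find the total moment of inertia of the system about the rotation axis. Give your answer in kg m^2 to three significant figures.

Solid disk: I_cm = (1/2)MR² = (1/2)(0.848)(0.103)² = 0.0044982 kg m^2; axis through the centre, so I = 0.0044982 kg m^2.
Solid sphere: I_cm = (2/5)MR² = (2/5)(2)(0.153)² = 0.018727 kg m^2; centre at d = 0.568 m, so the parallel axis theorem gives I = 0.018727 + (2)(0.568)² = 0.66398 kg m^2.
Thin ring: I_cm = MR² = (1.86)(0.249)² = 0.11532 kg m^2; centre at d = 0.564 m, so the parallel axis theorem gives I = 0.11532 + (1.86)(0.564)² = 0.70698 kg m^2.
Total I = 0.0044982 + 0.66398 + 0.70698 = 1.3755 kg m^2.

1.38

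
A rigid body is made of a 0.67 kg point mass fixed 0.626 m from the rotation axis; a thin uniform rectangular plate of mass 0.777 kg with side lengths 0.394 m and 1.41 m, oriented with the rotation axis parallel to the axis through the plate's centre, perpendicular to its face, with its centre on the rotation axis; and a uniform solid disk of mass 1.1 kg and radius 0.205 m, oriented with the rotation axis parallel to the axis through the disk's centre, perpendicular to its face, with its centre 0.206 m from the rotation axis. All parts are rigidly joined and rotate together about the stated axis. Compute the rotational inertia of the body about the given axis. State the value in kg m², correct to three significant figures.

Point mass: I_cm = 0; centre at d = 0.626 m, so I = I_cm + Md² gives I = 0 + (0.67)(0.626)² = 0.26256 kg m².
Rectangular plate: I_cm = (1/12)M(a²+b²) = (1/12)(0.777)[(0.394)² + (1.41)²] = 0.13878 kg m²; axis through the centre, so I = 0.13878 kg m².
Solid disk: I_cm = (1/2)MR² = (1/2)(1.1)(0.205)² = 0.023114 kg m²; centre at d = 0.206 m, so I = I_cm + Md² gives I = 0.023114 + (1.1)(0.206)² = 0.069793 kg m².
Total I = 0.26256 + 0.13878 + 0.069793 = 0.47113 kg m².

0.471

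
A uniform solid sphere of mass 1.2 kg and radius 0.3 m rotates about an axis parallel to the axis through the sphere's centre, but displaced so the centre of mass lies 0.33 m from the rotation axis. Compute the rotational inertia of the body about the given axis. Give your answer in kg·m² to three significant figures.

I_cm = (2/5)MR² = (2/5)(1.2)(0.3)² = 0.0432 kg·m²; centre at d = 0.33 m, so I = I_cm + Md² gives I = 0.0432 + (1.2)(0.33)² = 0.17388 kg·m².

0.174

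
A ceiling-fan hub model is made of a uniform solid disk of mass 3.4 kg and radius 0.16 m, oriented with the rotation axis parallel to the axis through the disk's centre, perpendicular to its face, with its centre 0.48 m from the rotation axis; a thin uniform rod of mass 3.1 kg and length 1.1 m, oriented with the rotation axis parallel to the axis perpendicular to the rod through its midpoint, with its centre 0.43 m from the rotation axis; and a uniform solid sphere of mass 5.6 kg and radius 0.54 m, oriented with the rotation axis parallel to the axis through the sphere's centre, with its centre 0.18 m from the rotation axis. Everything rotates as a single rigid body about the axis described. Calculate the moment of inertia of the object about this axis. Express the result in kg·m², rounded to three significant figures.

2.55

Solid disk: I_cm = (1/2)MR² = (1/2)(3.4)(0.16)² = 0.04352 kg·m²; centre at d = 0.48 m, so the parallel axis theorem gives I = 0.04352 + (3.4)(0.48)² = 0.82688 kg·m².
Thin rod: I_cm = (1/12)ML² = (1/12)(3.1)(1.1)² = 0.31258 kg·m²; centre at d = 0.43 m, so the parallel axis theorem gives I = 0.31258 + (3.1)(0.43)² = 0.88577 kg·m².
Solid sphere: I_cm = (2/5)MR² = (2/5)(5.6)(0.54)² = 0.65318 kg·m²; centre at d = 0.18 m, so the parallel axis theorem gives I = 0.65318 + (5.6)(0.18)² = 0.83462 kg·m².
Total I = 0.82688 + 0.88577 + 0.83462 = 2.5473 kg·m².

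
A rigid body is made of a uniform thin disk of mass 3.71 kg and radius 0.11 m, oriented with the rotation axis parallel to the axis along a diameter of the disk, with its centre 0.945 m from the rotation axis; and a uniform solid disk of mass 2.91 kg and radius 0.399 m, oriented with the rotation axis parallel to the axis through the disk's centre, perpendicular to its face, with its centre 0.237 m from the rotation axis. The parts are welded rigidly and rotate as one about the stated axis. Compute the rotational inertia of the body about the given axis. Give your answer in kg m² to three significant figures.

3.72

Thin disk: I_cm = (1/4)MR² = (1/4)(3.71)(0.11)² = 0.011223 kg m²; centre at d = 0.945 m, so I = I_cm + Md² gives I = 0.011223 + (3.71)(0.945)² = 3.3243 kg m².
Solid disk: I_cm = (1/2)MR² = (1/2)(2.91)(0.399)² = 0.23164 kg m²; centre at d = 0.237 m, so I = I_cm + Md² gives I = 0.23164 + (2.91)(0.237)² = 0.39509 kg m².
Total I = 3.3243 + 0.39509 = 3.7194 kg m².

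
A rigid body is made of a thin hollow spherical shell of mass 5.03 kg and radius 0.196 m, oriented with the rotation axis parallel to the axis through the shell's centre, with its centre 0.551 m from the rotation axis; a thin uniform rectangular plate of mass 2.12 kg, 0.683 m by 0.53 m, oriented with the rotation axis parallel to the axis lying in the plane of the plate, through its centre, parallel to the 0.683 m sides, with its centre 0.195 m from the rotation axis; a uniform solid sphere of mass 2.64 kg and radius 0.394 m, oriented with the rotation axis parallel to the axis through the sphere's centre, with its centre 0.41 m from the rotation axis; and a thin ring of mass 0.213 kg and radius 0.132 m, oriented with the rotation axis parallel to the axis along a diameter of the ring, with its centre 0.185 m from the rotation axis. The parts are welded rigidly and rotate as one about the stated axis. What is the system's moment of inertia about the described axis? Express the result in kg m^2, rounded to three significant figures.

2.40

Spherical shell: I_cm = (2/3)MR² = (2/3)(5.03)(0.196)² = 0.12882 kg m^2; centre at d = 0.551 m, so I = I_cm + Md² gives I = 0.12882 + (5.03)(0.551)² = 1.6559 kg m^2.
Rectangular plate: I_cm = (1/12)Mb² = (1/12)(2.12)(0.53)² = 0.049626 kg m^2; centre at d = 0.195 m, so I = I_cm + Md² gives I = 0.049626 + (2.12)(0.195)² = 0.13024 kg m^2.
Solid sphere: I_cm = (2/5)MR² = (2/5)(2.64)(0.394)² = 0.16393 kg m^2; centre at d = 0.41 m, so I = I_cm + Md² gives I = 0.16393 + (2.64)(0.41)² = 0.60771 kg m^2.
Thin ring: I_cm = (1/2)MR² = (1/2)(0.213)(0.132)² = 0.0018557 kg m^2; centre at d = 0.185 m, so I = I_cm + Md² gives I = 0.0018557 + (0.213)(0.185)² = 0.0091456 kg m^2.
Total I = 1.6559 + 0.13024 + 0.60771 + 0.0091456 = 2.403 kg m^2.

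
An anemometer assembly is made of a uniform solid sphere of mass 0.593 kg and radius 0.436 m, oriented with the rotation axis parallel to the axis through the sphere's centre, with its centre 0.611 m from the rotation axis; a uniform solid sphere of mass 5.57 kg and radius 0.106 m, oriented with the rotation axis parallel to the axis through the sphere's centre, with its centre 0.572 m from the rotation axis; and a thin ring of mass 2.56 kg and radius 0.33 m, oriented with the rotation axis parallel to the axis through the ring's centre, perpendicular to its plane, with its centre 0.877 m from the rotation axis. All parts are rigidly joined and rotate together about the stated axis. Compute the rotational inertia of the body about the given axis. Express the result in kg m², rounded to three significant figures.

4.36

Solid sphere: I_cm = (2/5)MR² = (2/5)(0.593)(0.436)² = 0.045091 kg m²; centre at d = 0.611 m, so I = I_cm + Md² gives I = 0.045091 + (0.593)(0.611)² = 0.26647 kg m².
Solid sphere: I_cm = (2/5)MR² = (2/5)(5.57)(0.106)² = 0.025034 kg m²; centre at d = 0.572 m, so I = I_cm + Md² gives I = 0.025034 + (5.57)(0.572)² = 1.8474 kg m².
Thin ring: I_cm = MR² = (2.56)(0.33)² = 0.27878 kg m²; centre at d = 0.877 m, so I = I_cm + Md² gives I = 0.27878 + (2.56)(0.877)² = 2.2478 kg m².
Total I = 0.26647 + 1.8474 + 2.2478 = 4.3617 kg m².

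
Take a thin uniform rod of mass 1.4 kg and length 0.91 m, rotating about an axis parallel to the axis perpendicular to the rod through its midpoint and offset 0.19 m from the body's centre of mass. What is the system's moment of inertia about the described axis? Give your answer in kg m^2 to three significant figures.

I_cm = (1/12)ML² = (1/12)(1.4)(0.91)² = 0.096612 kg m^2; centre at d = 0.19 m, so I = I_cm + Md² gives I = 0.096612 + (1.4)(0.19)² = 0.14715 kg m^2.

0.147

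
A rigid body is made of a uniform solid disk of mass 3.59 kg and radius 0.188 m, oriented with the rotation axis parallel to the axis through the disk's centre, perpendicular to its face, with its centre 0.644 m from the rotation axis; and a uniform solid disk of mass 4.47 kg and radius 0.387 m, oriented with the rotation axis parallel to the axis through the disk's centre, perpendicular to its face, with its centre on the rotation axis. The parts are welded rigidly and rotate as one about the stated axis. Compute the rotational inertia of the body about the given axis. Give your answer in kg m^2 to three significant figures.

Solid disk: I_cm = (1/2)MR² = (1/2)(3.59)(0.188)² = 0.063442 kg m^2; centre at d = 0.644 m, so the parallel axis theorem gives I = 0.063442 + (3.59)(0.644)² = 1.5523 kg m^2.
Solid disk: I_cm = (1/2)MR² = (1/2)(4.47)(0.387)² = 0.33473 kg m^2; axis through the centre, so I = 0.33473 kg m^2.
Total I = 1.5523 + 0.33473 = 1.8871 kg m^2.

1.89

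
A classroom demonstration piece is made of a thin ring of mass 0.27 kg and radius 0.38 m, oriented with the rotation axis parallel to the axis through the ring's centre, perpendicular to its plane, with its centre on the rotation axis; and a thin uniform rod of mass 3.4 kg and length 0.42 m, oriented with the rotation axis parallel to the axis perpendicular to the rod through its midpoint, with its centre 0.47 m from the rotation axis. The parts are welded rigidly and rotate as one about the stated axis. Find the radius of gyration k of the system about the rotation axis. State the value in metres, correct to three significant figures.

0.478

Thin ring: I_cm = MR² = (0.27)(0.38)² = 0.038988 kg m²; axis through the centre, so I = 0.038988 kg m².
Thin rod: I_cm = (1/12)ML² = (1/12)(3.4)(0.42)² = 0.04998 kg m²; centre at d = 0.47 m, so the parallel axis theorem gives I = 0.04998 + (3.4)(0.47)² = 0.80104 kg m².
Total I = 0.84003 kg m²; total mass M = 3.67 kg.
k = √(I/M) = √(0.84003/3.67) = 0.47842 m.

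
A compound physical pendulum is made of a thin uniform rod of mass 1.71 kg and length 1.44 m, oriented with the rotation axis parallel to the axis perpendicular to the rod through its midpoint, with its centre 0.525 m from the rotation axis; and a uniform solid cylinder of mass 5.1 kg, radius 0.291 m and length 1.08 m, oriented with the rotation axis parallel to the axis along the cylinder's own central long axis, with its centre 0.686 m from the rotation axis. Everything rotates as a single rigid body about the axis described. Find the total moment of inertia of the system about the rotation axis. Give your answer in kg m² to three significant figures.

3.38

Thin rod: I_cm = (1/12)ML² = (1/12)(1.71)(1.44)² = 0.29549 kg m²; centre at d = 0.525 m, so I = I_cm + Md² gives I = 0.29549 + (1.71)(0.525)² = 0.76681 kg m².
Solid cylinder: I_cm = (1/2)MR² = (1/2)(5.1)(0.291)² = 0.21594 kg m²; centre at d = 0.686 m, so I = I_cm + Md² gives I = 0.21594 + (5.1)(0.686)² = 2.616 kg m².
Total I = 0.76681 + 2.616 = 3.3828 kg m².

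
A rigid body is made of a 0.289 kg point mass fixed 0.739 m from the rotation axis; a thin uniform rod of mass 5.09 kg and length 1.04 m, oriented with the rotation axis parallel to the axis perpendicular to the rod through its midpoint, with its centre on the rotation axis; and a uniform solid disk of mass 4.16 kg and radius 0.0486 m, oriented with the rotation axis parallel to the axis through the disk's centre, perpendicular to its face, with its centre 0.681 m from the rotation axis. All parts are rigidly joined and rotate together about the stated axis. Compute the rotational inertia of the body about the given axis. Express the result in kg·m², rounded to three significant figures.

Point mass: I_cm = 0; centre at d = 0.739 m, so I = I_cm + Md² gives I = 0 + (0.289)(0.739)² = 0.15783 kg·m².
Thin rod: I_cm = (1/12)ML² = (1/12)(5.09)(1.04)² = 0.45878 kg·m²; axis through the centre, so I = 0.45878 kg·m².
Solid disk: I_cm = (1/2)MR² = (1/2)(4.16)(0.0486)² = 0.0049129 kg·m²; centre at d = 0.681 m, so I = I_cm + Md² gives I = 0.0049129 + (4.16)(0.681)² = 1.9342 kg·m².
Total I = 0.15783 + 0.45878 + 1.9342 = 2.5508 kg·m².

2.55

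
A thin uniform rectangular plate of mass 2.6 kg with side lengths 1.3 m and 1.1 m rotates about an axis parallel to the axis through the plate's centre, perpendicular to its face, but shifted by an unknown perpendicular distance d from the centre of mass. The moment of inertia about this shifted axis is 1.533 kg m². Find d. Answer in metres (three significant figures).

About the centre-of-mass axis, I_cm = (1/12)M(a²+b²) = (1/12)(2.6)[(1.3)² + (1.1)²] = 0.62833 kg m².
Parallel axis theorem: I = I_cm + Md², so Md² = 1.533 − 0.62833 = 0.90467 kg m².
d = √(0.90467 / 2.6) = 0.58987 m.

0.590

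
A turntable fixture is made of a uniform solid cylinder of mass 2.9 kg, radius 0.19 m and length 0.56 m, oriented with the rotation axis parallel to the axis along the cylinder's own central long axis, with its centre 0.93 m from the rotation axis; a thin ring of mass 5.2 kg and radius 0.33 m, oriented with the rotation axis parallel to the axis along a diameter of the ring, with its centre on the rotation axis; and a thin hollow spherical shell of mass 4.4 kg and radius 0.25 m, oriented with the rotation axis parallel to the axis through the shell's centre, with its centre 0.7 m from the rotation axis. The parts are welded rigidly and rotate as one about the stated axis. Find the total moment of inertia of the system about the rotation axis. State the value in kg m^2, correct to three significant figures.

5.18

Solid cylinder: I_cm = (1/2)MR² = (1/2)(2.9)(0.19)² = 0.052345 kg m^2; centre at d = 0.93 m, so I = I_cm + Md² gives I = 0.052345 + (2.9)(0.93)² = 2.5606 kg m^2.
Thin ring: I_cm = (1/2)MR² = (1/2)(5.2)(0.33)² = 0.28314 kg m^2; axis through the centre, so I = 0.28314 kg m^2.
Spherical shell: I_cm = (2/3)MR² = (2/3)(4.4)(0.25)² = 0.18333 kg m^2; centre at d = 0.7 m, so I = I_cm + Md² gives I = 0.18333 + (4.4)(0.7)² = 2.3393 kg m^2.
Total I = 2.5606 + 0.28314 + 2.3393 = 5.183 kg m^2.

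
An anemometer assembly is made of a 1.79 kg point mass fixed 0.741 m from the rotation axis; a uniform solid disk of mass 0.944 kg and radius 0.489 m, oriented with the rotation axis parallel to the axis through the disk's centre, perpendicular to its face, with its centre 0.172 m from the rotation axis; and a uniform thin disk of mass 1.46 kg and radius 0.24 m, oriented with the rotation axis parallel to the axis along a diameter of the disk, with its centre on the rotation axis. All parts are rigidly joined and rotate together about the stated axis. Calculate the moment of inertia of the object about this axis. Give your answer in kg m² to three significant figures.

Point mass: I_cm = 0; centre at d = 0.741 m, so I = I_cm + Md² gives I = 0 + (1.79)(0.741)² = 0.98285 kg m².
Solid disk: I_cm = (1/2)MR² = (1/2)(0.944)(0.489)² = 0.11287 kg m²; centre at d = 0.172 m, so I = I_cm + Md² gives I = 0.11287 + (0.944)(0.172)² = 0.14079 kg m².
Thin disk: I_cm = (1/4)MR² = (1/4)(1.46)(0.24)² = 0.021024 kg m²; axis through the centre, so I = 0.021024 kg m².
Total I = 0.98285 + 0.14079 + 0.021024 = 1.1447 kg m².

1.14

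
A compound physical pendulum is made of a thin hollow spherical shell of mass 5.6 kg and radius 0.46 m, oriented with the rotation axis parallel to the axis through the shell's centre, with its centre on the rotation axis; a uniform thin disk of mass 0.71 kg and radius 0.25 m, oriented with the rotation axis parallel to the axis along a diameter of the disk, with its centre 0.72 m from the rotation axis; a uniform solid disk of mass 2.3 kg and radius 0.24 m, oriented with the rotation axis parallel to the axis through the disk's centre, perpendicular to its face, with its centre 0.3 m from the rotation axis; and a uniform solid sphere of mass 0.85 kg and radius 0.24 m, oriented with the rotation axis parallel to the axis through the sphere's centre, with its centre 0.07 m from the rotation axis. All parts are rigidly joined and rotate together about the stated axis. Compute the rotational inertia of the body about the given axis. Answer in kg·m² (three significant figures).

1.47

Spherical shell: I_cm = (2/3)MR² = (2/3)(5.6)(0.46)² = 0.78997 kg·m²; axis through the centre, so I = 0.78997 kg·m².
Thin disk: I_cm = (1/4)MR² = (1/4)(0.71)(0.25)² = 0.011094 kg·m²; centre at d = 0.72 m, so the parallel axis theorem gives I = 0.011094 + (0.71)(0.72)² = 0.37916 kg·m².
Solid disk: I_cm = (1/2)MR² = (1/2)(2.3)(0.24)² = 0.06624 kg·m²; centre at d = 0.3 m, so the parallel axis theorem gives I = 0.06624 + (2.3)(0.3)² = 0.27324 kg·m².
Solid sphere: I_cm = (2/5)MR² = (2/5)(0.85)(0.24)² = 0.019584 kg·m²; centre at d = 0.07 m, so the parallel axis theorem gives I = 0.019584 + (0.85)(0.07)² = 0.023749 kg·m².
Total I = 0.78997 + 0.37916 + 0.27324 + 0.023749 = 1.4661 kg·m².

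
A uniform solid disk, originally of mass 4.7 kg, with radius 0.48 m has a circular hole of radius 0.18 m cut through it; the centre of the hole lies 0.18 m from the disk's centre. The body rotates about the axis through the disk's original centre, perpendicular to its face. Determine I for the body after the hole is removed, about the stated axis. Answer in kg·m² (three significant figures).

Unpierced body about its centre: I₀ = (1/2)MR² = (1/2)(4.7)(0.48)² = 0.54144 kg·m².
The removed disk has mass m = M·(r/R)² = (4.7)(0.18/0.48)² = 0.66094 kg (same uniform areal density).
Its moment of inertia about the rotation axis (parallel-axis theorem): I_hole = (1/2)mr² + md² = (1/2)(0.66094)(0.18)² + (0.66094)(0.18)² = 0.032122 kg·m².
Treating the hole as negative mass, I = I₀ − I_hole = 0.54144 − 0.032122 = 0.50932 kg·m².

0.509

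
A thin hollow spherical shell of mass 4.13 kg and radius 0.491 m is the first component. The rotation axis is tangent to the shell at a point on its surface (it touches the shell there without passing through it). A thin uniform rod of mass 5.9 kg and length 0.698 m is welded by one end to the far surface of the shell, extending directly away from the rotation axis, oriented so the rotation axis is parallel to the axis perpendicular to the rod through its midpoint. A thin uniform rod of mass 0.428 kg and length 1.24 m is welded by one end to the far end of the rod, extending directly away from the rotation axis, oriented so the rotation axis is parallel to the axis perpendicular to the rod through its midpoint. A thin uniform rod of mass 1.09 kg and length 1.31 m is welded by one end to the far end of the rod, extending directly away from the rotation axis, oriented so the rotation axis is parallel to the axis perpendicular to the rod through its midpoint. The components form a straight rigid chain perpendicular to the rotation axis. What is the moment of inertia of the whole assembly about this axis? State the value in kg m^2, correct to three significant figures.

Spherical shell: I_cm = (2/3)MR² = (2/3)(4.13)(0.491)² = 0.66378 kg m^2; centre at d = 0.491 m, so I = I_cm + Md² gives I = 0.66378 + (4.13)(0.491)² = 1.6594 kg m^2.
Thin rod: I_cm = (1/12)ML² = (1/12)(5.9)(0.698)² = 0.23954 kg m^2; centre at d = 0.491 + 0.491 + 0.349 = 1.331 m, so I = I_cm + Md² gives I = 0.23954 + (5.9)(1.331)² = 10.692 kg m^2.
Thin rod: I_cm = (1/12)ML² = (1/12)(0.428)(1.24)² = 0.054841 kg m^2; centre at d = 0.491 + 0.491 + 0.349 + 0.349 + 0.62 = 2.3 m, so I = I_cm + Md² gives I = 0.054841 + (0.428)(2.3)² = 2.319 kg m^2.
Thin rod: I_cm = (1/12)ML² = (1/12)(1.09)(1.31)² = 0.15588 kg m^2; centre at d = 0.491 + 0.491 + 0.349 + 0.349 + 0.62 + 0.62 + 0.655 = 3.575 m, so I = I_cm + Md² gives I = 0.15588 + (1.09)(3.575)² = 14.087 kg m^2.
Total I = 1.6594 + 10.692 + 2.319 + 14.087 = 28.757 kg m^2.

28.8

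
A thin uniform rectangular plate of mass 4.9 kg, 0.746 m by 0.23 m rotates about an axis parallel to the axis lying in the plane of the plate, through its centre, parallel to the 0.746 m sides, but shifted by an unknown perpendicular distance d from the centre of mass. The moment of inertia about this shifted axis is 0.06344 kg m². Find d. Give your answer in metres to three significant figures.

0.0924

About the centre-of-mass axis, I_cm = (1/12)Mb² = (1/12)(4.9)(0.23)² = 0.021601 kg m².
Parallel axis theorem: I = I_cm + Md², so Md² = 0.06344 − 0.021601 = 0.041839 kg m².
d = √(0.041839 / 4.9) = 0.092405 m.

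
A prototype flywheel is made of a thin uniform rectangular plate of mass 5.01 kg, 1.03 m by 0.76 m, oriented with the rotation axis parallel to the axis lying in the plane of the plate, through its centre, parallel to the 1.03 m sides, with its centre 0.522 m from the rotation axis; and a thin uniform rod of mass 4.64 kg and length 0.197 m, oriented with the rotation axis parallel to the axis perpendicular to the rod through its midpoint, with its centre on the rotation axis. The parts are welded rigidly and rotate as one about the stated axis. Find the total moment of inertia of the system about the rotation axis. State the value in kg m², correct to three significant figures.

Rectangular plate: I_cm = (1/12)Mb² = (1/12)(5.01)(0.76)² = 0.24115 kg m²; centre at d = 0.522 m, so the parallel axis theorem gives I = 0.24115 + (5.01)(0.522)² = 1.6063 kg m².
Thin rod: I_cm = (1/12)ML² = (1/12)(4.64)(0.197)² = 0.015006 kg m²; axis through the centre, so I = 0.015006 kg m².
Total I = 1.6063 + 0.015006 = 1.6213 kg m².

1.62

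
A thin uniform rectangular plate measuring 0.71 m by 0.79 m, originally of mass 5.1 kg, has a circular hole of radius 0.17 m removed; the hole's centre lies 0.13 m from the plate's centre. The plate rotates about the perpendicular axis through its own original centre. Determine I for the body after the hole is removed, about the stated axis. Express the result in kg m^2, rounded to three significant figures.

Unpierced body about its centre: I₀ = (1/12)M(a²+b²) = (1/12)(5.1)[(0.71)² + (0.79)²] = 0.47948 kg m^2.
The removed disk has mass m = M·πr²/(ab) = (5.1)·π(0.17)²/(0.71·0.79) = 0.82553 kg (same uniform areal density).
Its moment of inertia about the rotation axis (parallel-axis theorem): I_hole = (1/2)mr² + md² = (1/2)(0.82553)(0.17)² + (0.82553)(0.13)² = 0.02588 kg m^2.
Treating the hole as negative mass, I = I₀ − I_hole = 0.47948 − 0.02588 = 0.4536 kg m^2.

0.454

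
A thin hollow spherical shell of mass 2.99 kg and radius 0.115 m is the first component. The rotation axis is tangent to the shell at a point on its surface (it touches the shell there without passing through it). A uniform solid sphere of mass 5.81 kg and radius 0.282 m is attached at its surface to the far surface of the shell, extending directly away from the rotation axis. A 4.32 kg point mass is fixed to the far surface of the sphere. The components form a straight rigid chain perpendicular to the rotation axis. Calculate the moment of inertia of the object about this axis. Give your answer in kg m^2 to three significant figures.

4.50

Spherical shell: I_cm = (2/3)MR² = (2/3)(2.99)(0.115)² = 0.026362 kg m^2; centre at d = 0.115 m, so I = I_cm + Md² gives I = 0.026362 + (2.99)(0.115)² = 0.065905 kg m^2.
Solid sphere: I_cm = (2/5)MR² = (2/5)(5.81)(0.282)² = 0.18481 kg m^2; centre at d = 0.115 + 0.115 + 0.282 = 0.512 m, so I = I_cm + Md² gives I = 0.18481 + (5.81)(0.512)² = 1.7079 kg m^2.
Point mass: I_cm = 0; centre at d = 0.115 + 0.115 + 0.282 + 0.282 = 0.794 m, so I = I_cm + Md² gives I = 0 + (4.32)(0.794)² = 2.7235 kg m^2.
Total I = 0.065905 + 1.7079 + 2.7235 = 4.4973 kg m^2.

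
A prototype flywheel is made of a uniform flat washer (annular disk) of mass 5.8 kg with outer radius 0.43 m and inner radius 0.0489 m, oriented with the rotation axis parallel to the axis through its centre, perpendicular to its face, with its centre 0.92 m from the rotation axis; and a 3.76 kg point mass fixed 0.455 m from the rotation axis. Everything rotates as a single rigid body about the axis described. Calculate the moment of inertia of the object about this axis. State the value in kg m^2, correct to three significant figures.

Annular disk: I_cm = (1/2)M(R²+r²) = (1/2)(5.8)[(0.43)² + (0.0489)²] = 0.54314 kg m^2; centre at d = 0.92 m, so I = I_cm + Md² gives I = 0.54314 + (5.8)(0.92)² = 5.4523 kg m^2.
Point mass: I_cm = 0; centre at d = 0.455 m, so I = I_cm + Md² gives I = 0 + (3.76)(0.455)² = 0.77841 kg m^2.
Total I = 5.4523 + 0.77841 = 6.2307 kg m^2.

6.23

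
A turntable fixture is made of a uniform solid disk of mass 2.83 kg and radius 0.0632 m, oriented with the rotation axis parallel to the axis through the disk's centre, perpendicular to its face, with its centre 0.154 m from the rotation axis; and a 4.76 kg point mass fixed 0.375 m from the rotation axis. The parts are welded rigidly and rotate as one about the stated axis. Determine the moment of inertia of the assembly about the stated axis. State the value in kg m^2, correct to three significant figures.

Solid disk: I_cm = (1/2)MR² = (1/2)(2.83)(0.0632)² = 0.0056518 kg m^2; centre at d = 0.154 m, so I = I_cm + Md² gives I = 0.0056518 + (2.83)(0.154)² = 0.072768 kg m^2.
Point mass: I_cm = 0; centre at d = 0.375 m, so I = I_cm + Md² gives I = 0 + (4.76)(0.375)² = 0.66937 kg m^2.
Total I = 0.072768 + 0.66937 = 0.74214 kg m^2.

0.742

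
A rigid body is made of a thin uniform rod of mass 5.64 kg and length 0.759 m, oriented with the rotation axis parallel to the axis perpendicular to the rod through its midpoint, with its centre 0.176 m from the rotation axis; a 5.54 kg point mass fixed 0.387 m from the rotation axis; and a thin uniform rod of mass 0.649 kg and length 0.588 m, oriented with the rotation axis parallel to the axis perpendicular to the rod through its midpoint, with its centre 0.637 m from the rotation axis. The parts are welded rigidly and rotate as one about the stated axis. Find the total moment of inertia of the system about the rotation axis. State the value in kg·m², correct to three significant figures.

1.56

Thin rod: I_cm = (1/12)ML² = (1/12)(5.64)(0.759)² = 0.27076 kg·m²; centre at d = 0.176 m, so I = I_cm + Md² gives I = 0.27076 + (5.64)(0.176)² = 0.44546 kg·m².
Point mass: I_cm = 0; centre at d = 0.387 m, so I = I_cm + Md² gives I = 0 + (5.54)(0.387)² = 0.82972 kg·m².
Thin rod: I_cm = (1/12)ML² = (1/12)(0.649)(0.588)² = 0.018699 kg·m²; centre at d = 0.637 m, so I = I_cm + Md² gives I = 0.018699 + (0.649)(0.637)² = 0.28204 kg·m².
Total I = 0.44546 + 0.82972 + 0.28204 = 1.5572 kg·m².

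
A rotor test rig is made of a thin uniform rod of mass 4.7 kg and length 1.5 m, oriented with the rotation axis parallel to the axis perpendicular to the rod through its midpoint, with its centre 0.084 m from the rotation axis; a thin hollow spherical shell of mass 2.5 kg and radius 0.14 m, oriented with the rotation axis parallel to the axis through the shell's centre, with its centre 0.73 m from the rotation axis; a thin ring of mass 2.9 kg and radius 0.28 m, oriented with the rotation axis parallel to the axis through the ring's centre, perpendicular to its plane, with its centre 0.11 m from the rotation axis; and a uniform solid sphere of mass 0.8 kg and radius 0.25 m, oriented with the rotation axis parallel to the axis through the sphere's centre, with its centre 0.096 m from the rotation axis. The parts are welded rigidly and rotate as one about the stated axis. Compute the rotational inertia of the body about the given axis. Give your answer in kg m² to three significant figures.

Thin rod: I_cm = (1/12)ML² = (1/12)(4.7)(1.5)² = 0.88125 kg m²; centre at d = 0.084 m, so I = I_cm + Md² gives I = 0.88125 + (4.7)(0.084)² = 0.91441 kg m².
Spherical shell: I_cm = (2/3)MR² = (2/3)(2.5)(0.14)² = 0.032667 kg m²; centre at d = 0.73 m, so I = I_cm + Md² gives I = 0.032667 + (2.5)(0.73)² = 1.3649 kg m².
Thin ring: I_cm = MR² = (2.9)(0.28)² = 0.22736 kg m²; centre at d = 0.11 m, so I = I_cm + Md² gives I = 0.22736 + (2.9)(0.11)² = 0.26245 kg m².
Solid sphere: I_cm = (2/5)MR² = (2/5)(0.8)(0.25)² = 0.02 kg m²; centre at d = 0.096 m, so I = I_cm + Md² gives I = 0.02 + (0.8)(0.096)² = 0.027373 kg m².
Total I = 0.91441 + 1.3649 + 0.26245 + 0.027373 = 2.5692 kg m².

2.57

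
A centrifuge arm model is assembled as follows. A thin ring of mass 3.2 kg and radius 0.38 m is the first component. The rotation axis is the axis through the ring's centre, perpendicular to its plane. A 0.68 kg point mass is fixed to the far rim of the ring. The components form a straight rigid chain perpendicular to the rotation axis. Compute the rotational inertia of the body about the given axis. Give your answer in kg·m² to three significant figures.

Thin ring: I_cm = MR² = (3.2)(0.38)² = 0.46208 kg·m²; axis through the centre, so I = 0.46208 kg·m².
Point mass: I_cm = 0; centre at d = 0.38 m, so I = I_cm + Md² gives I = 0 + (0.68)(0.38)² = 0.098192 kg·m².
Total I = 0.46208 + 0.098192 = 0.56027 kg·m².

0.560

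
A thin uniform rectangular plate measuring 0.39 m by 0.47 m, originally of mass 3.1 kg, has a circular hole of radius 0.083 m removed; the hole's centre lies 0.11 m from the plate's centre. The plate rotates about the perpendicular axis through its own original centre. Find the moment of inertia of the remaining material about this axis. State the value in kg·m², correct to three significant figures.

0.0907

Unpierced body about its centre: I₀ = (1/12)M(a²+b²) = (1/12)(3.1)[(0.39)² + (0.47)²] = 0.096358 kg·m².
The removed disk has mass m = M·πr²/(ab) = (3.1)·π(0.083)²/(0.39·0.47) = 0.36602 kg (same uniform areal density).
Its moment of inertia about the rotation axis (parallel-axis theorem): I_hole = (1/2)mr² + md² = (1/2)(0.36602)(0.083)² + (0.36602)(0.11)² = 0.0056896 kg·m².
Treating the hole as negative mass, I = I₀ − I_hole = 0.096358 − 0.0056896 = 0.090669 kg·m².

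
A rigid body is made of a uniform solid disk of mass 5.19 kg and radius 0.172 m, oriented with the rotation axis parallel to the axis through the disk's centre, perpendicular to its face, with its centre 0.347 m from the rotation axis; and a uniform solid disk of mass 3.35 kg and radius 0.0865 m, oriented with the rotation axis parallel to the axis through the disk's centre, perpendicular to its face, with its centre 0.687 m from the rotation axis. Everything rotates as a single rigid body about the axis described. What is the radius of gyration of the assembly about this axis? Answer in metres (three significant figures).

Solid disk: I_cm = (1/2)MR² = (1/2)(5.19)(0.172)² = 0.07677 kg m²; centre at d = 0.347 m, so the parallel axis theorem gives I = 0.07677 + (5.19)(0.347)² = 0.70169 kg m².
Solid disk: I_cm = (1/2)MR² = (1/2)(3.35)(0.0865)² = 0.012533 kg m²; centre at d = 0.687 m, so the parallel axis theorem gives I = 0.012533 + (3.35)(0.687)² = 1.5936 kg m².
Total I = 2.2953 kg m²; total mass M = 8.54 kg.
k = √(I/M) = √(2.2953/8.54) = 0.51843 m.

0.518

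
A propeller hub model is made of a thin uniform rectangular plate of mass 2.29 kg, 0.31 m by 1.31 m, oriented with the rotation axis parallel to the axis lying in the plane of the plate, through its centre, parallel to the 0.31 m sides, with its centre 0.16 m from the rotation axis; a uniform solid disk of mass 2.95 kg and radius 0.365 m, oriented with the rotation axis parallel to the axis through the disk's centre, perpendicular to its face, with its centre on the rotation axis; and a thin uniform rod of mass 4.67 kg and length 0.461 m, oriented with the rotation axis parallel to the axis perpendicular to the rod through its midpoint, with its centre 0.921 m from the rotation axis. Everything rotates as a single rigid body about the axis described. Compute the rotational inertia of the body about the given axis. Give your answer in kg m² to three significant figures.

4.63

Rectangular plate: I_cm = (1/12)Mb² = (1/12)(2.29)(1.31)² = 0.32749 kg m²; centre at d = 0.16 m, so the parallel axis theorem gives I = 0.32749 + (2.29)(0.16)² = 0.38611 kg m².
Solid disk: I_cm = (1/2)MR² = (1/2)(2.95)(0.365)² = 0.19651 kg m²; axis through the centre, so I = 0.19651 kg m².
Thin rod: I_cm = (1/12)ML² = (1/12)(4.67)(0.461)² = 0.082706 kg m²; centre at d = 0.921 m, so the parallel axis theorem gives I = 0.082706 + (4.67)(0.921)² = 4.044 kg m².
Total I = 0.38611 + 0.19651 + 4.044 = 4.6266 kg m².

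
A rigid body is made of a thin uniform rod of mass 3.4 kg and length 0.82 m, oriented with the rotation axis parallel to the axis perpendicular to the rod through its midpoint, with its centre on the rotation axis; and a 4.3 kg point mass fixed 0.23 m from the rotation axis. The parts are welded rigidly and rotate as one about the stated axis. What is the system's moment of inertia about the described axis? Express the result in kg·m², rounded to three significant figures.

0.418

Thin rod: I_cm = (1/12)ML² = (1/12)(3.4)(0.82)² = 0.19051 kg·m²; axis through the centre, so I = 0.19051 kg·m².
Point mass: I_cm = 0; centre at d = 0.23 m, so the parallel axis theorem gives I = 0 + (4.3)(0.23)² = 0.22747 kg·m².
Total I = 0.19051 + 0.22747 = 0.41798 kg·m².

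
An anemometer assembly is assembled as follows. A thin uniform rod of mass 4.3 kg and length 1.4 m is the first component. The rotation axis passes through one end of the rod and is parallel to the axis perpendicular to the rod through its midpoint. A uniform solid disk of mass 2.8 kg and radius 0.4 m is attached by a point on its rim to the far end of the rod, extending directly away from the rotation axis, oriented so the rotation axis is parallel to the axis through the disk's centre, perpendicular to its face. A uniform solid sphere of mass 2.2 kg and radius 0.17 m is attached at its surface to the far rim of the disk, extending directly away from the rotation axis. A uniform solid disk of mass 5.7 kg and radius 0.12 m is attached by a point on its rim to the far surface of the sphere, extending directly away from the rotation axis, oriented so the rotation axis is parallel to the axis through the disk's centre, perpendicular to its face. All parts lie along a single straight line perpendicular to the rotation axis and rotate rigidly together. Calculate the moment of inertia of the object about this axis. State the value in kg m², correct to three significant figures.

64.9

Thin rod: I_cm = (1/12)ML² = (1/12)(4.3)(1.4)² = 0.70233 kg m²; centre at d = 0.7 m, so the parallel axis theorem gives I = 0.70233 + (4.3)(0.7)² = 2.8093 kg m².
Solid disk: I_cm = (1/2)MR² = (1/2)(2.8)(0.4)² = 0.224 kg m²; centre at d = 0.7 + 0.7 + 0.4 = 1.8 m, so the parallel axis theorem gives I = 0.224 + (2.8)(1.8)² = 9.296 kg m².
Solid sphere: I_cm = (2/5)MR² = (2/5)(2.2)(0.17)² = 0.025432 kg m²; centre at d = 0.7 + 0.7 + 0.4 + 0.4 + 0.17 = 2.37 m, so the parallel axis theorem gives I = 0.025432 + (2.2)(2.37)² = 12.383 kg m².
Solid disk: I_cm = (1/2)MR² = (1/2)(5.7)(0.12)² = 0.04104 kg m²; centre at d = 0.7 + 0.7 + 0.4 + 0.4 + 0.17 + 0.17 + 0.12 = 2.66 m, so the parallel axis theorem gives I = 0.04104 + (5.7)(2.66)² = 40.372 kg m².
Total I = 2.8093 + 9.296 + 12.383 + 40.372 = 64.86 kg m².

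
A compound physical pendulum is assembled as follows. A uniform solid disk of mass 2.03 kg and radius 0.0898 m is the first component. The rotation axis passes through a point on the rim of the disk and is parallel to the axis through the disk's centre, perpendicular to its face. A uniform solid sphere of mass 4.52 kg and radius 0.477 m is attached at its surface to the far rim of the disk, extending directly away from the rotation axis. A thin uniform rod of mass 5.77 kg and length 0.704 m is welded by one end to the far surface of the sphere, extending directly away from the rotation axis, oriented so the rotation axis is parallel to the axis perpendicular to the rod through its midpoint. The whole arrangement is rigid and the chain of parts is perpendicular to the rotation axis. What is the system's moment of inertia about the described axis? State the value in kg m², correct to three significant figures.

15.4

Solid disk: I_cm = (1/2)MR² = (1/2)(2.03)(0.0898)² = 0.008185 kg m²; centre at d = 0.0898 m, so the parallel axis theorem gives I = 0.008185 + (2.03)(0.0898)² = 0.024555 kg m².
Solid sphere: I_cm = (2/5)MR² = (2/5)(4.52)(0.477)² = 0.41137 kg m²; centre at d = 0.0898 + 0.0898 + 0.477 = 0.6566 m, so the parallel axis theorem gives I = 0.41137 + (4.52)(0.6566)² = 2.3601 kg m².
Thin rod: I_cm = (1/12)ML² = (1/12)(5.77)(0.704)² = 0.23831 kg m²; centre at d = 0.0898 + 0.0898 + 0.477 + 0.477 + 0.352 = 1.4856 m, so the parallel axis theorem gives I = 0.23831 + (5.77)(1.4856)² = 12.973 kg m².
Total I = 0.024555 + 2.3601 + 12.973 = 15.357 kg m².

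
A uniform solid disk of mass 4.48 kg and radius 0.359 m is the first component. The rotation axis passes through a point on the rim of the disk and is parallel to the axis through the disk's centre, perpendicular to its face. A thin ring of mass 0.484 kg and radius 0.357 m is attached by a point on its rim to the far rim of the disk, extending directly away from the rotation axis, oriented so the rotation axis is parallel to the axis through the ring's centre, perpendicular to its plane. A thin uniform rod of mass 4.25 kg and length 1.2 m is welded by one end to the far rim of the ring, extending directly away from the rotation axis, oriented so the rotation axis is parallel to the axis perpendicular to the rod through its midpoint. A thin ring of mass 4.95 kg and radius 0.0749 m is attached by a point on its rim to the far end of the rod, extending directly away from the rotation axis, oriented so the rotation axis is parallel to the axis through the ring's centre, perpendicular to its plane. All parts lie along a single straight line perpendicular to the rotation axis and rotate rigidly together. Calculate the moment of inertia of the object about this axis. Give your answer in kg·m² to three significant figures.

Solid disk: I_cm = (1/2)MR² = (1/2)(4.48)(0.359)² = 0.28869 kg·m²; centre at d = 0.359 m, so I = I_cm + Md² gives I = 0.28869 + (4.48)(0.359)² = 0.86608 kg·m².
Thin ring: I_cm = MR² = (0.484)(0.357)² = 0.061685 kg·m²; centre at d = 0.359 + 0.359 + 0.357 = 1.075 m, so I = I_cm + Md² gives I = 0.061685 + (0.484)(1.075)² = 0.62101 kg·m².
Thin rod: I_cm = (1/12)ML² = (1/12)(4.25)(1.2)² = 0.51 kg·m²; centre at d = 0.359 + 0.359 + 0.357 + 0.357 + 0.6 = 2.032 m, so I = I_cm + Md² gives I = 0.51 + (4.25)(2.032)² = 18.058 kg·m².
Thin ring: I_cm = MR² = (4.95)(0.0749)² = 0.02777 kg·m²; centre at d = 0.359 + 0.359 + 0.357 + 0.357 + 0.6 + 0.6 + 0.0749 = 2.7069 m, so I = I_cm + Md² gives I = 0.02777 + (4.95)(2.7069)² = 36.298 kg·m².
Total I = 0.86608 + 0.62101 + 18.058 + 36.298 = 55.843 kg·m².

55.8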